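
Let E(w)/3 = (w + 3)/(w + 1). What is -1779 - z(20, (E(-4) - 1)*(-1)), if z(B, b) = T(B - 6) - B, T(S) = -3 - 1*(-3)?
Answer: -1759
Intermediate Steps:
T(S) = 0 (T(S) = -3 + 3 = 0)
E(w) = 3*(3 + w)/(1 + w) (E(w) = 3*((w + 3)/(w + 1)) = 3*((3 + w)/(1 + w)) = 3*(3 + w)/(1 + w))
z(B, b) = -B (z(B, b) = 0 - B = -B)
-1779 - z(20, (E(-4) - 1)*(-1)) = -1779 - (-1)*20 = -1779 - 1*(-20) = -1779 + 20 = -1759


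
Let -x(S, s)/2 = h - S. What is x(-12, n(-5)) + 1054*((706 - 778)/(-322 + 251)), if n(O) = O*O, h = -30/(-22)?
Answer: 813894/781 ≈ 1042.1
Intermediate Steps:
h = 15/11 (h = -30*(-1/22) = 15/11 ≈ 1.3636)
n(O) = O**2
x(S, s) = -30/11 + 2*S (x(S, s) = -2*(15/11 - S) = -30/11 + 2*S)
x(-12, n(-5)) + 1054*((706 - 778)/(-322 + 251)) = (-30/11 + 2*(-12)) + 1054*((706 - 778)/(-322 + 251)) = (-30/11 - 24) + 1054*(-72/(-71)) = -294/11 + 1054*(-72*(-1/71)) = -294/11 + 1054*(72/71) = -294/11 + 75888/71 = 813894/781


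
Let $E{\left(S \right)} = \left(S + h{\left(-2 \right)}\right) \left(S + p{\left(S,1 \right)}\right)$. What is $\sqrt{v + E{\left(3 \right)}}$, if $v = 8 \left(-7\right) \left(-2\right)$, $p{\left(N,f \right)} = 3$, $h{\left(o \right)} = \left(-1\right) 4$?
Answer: $\sqrt{106} \approx 10.296$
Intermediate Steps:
$h{\left(o \right)} = -4$
$v = 112$ ($v = \left(-56\right) \left(-2\right) = 112$)
$E{\left(S \right)} = \left(-4 + S\right) \left(3 + S\right)$ ($E{\left(S \right)} = \left(S - 4\right) \left(S + 3\right) = \left(-4 + S\right) \left(3 + S\right)$)
$\sqrt{v + E{\left(3 \right)}} = \sqrt{112 - \left(15 - 9\right)} = \sqrt{112 - 6} = \sqrt{106}$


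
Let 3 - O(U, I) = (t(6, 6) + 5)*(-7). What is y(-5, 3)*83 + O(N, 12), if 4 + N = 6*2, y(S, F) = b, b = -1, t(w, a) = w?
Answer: -3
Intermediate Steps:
y(S, F) = -1
N = 8 (N = -4 + 6*2 = -4 + 12 = 8)
O(U, I) = 80 (O(U, I) = 3 - (6 + 5)*(-7) = 3 - 11*(-7) = 3 - 1*(-77) = 3 + 77 = 80)
y(-5, 3)*83 + O(N, 12) = -1*83 + 80 = -83 + 80 = -3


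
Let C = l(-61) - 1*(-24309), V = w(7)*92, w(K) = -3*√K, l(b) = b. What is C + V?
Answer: 24248 - 276*√7 ≈ 23518.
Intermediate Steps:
V = -276*√7 (V = -3*√7*92 = -276*√7 ≈ -730.23)
C = 24248 (C = -61 - 1*(-24309) = -61 + 24309 = 24248)
C + V = 24248 - 276*√7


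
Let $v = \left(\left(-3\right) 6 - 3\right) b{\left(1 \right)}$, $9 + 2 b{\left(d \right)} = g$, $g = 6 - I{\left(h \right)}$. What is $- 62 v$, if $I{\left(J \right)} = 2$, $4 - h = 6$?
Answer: $-3255$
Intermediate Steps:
$h = -2$ ($h = 4 - 6 = -2$)
$g = 4$ ($g = 6 - 2 = 4$)
$b{\left(d \right)} = - \frac{5}{2}$ ($b{\left(d \right)} = - \frac{9}{2} + \frac{1}{2} \cdot 4 = - \frac{9}{2} + 2 = - \frac{5}{2}$)
$v = \frac{105}{2}$ ($v = \left(\left(-3\right) 6 - 3\right) \left(- \frac{5}{2}\right) = \left(-18 - 3\right) \left(- \frac{5}{2}\right) = \left(-21\right) \left(- \frac{5}{2}\right) = \frac{105}{2} \approx 52.5$)
$- 62 v = \left(-62\right) \frac{105}{2} = -3255$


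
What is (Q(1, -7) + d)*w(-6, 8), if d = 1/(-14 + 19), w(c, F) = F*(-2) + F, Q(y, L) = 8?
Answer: -328/5 ≈ -65.600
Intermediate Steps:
w(c, F) = -F (w(c, F) = -2*F + F = -F)
d = ⅕ (d = 1/5 = ⅕ ≈ 0.20000)
(Q(1, -7) + d)*w(-6, 8) = (8 + ⅕)*(-1*8) = (41/5)*(-8) = -328/5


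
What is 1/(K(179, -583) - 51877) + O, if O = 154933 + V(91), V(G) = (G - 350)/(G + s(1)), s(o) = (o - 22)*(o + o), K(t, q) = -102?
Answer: 56370913619/363853 ≈ 1.5493e+5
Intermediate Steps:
s(o) = 2*o*(-22 + o) (s(o) = (-22 + o)*(2*o) = 2*o*(-22 + o))
V(G) = (-350 + G)/(-42 + G) (V(G) = (G - 350)/(G + 2*1*(-22 + 1)) = (-350 + G)/(G + 2*1*(-21)) = (-350 + G)/(G - 42) = (-350 + G)/(-42 + G))
O = 1084494/7 (O = 154933 + (-350 + 91)/(-42 + 91) = 154933 - 259/49 = 154933 + (1/49)*(-259) = 154933 - 37/7 = 1084494/7 ≈ 1.5493e+5)
1/(K(179, -583) - 51877) + O = 1/(-102 - 51877) + 1084494/7 = 1/(-51979) + 1084494/7 = -1/51979 + 1084494/7 = 56370913619/363853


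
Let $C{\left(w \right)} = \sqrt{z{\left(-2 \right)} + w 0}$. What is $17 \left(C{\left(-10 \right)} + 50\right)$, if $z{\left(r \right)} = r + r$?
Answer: $850 + 34 i \approx 850.0 + 34.0 i$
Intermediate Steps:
$z{\left(r \right)} = 2 r$
$C{\left(w \right)} = 2 i$ ($C{\left(w \right)} = \sqrt{2 \left(-2\right) + w 0} = \sqrt{-4 + 0} = \sqrt{-4} = 2 i$)
$17 \left(C{\left(-10 \right)} + 50\right) = 17 \left(2 i + 50\right) = 17 \left(50 + 2 i\right) = 850 + 34 i$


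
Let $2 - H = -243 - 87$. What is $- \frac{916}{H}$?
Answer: $- \frac{229}{83} \approx -2.759$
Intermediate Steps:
$H = 332$ ($H = 2 - \left(-243 - 87\right) = 2 - -330 = 2 + 330 = 332$)
$- \frac{916}{H} = - \frac{916}{332} = \left(-916\right) \frac{1}{332} = - \frac{229}{83}$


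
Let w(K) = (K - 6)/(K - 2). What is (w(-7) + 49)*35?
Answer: 15890/9 ≈ 1765.6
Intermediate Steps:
w(K) = (-6 + K)/(-2 + K)
(w(-7) + 49)*35 = ((-6 - 7)/(-2 - 7) + 49)*35 = (-13/(-9) + 49)*35 = (-⅑*(-13) + 49)*35 = (13/9 + 49)*35 = (454/9)*35 = 15890/9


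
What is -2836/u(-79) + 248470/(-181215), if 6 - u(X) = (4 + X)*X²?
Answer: -865318606/628320729 ≈ -1.3772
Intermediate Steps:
u(X) = 6 - X²*(4 + X) (u(X) = 6 - (4 + X)*X² = 6 - X²*(4 + X))
-2836/u(-79) + 248470/(-181215) = -2836/(6 - 1*(-79)³ - 4*(-79)²) + 248470/(-181215) = -2836/(6 - 1*(-493039) - 4*6241) + 248470*(-1/181215) = -2836/(6 + 493039 - 24964) - 49694/36243 = -2836/468081 - 49694/36243 = -865318606/628320729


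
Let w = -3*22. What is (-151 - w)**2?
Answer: 7225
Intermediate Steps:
w = -66
(-151 - w)**2 = (-151 - 1*(-66))**2 = (-151 + 66)**2 = (-85)**2 = 7225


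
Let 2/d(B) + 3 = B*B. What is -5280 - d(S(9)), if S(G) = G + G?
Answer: -1694882/321 ≈ -5280.0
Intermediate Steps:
S(G) = 2*G
d(B) = 2/(-3 + B**2) (d(B) = 2/(-3 + B*B) = 2/(-3 + B**2))
-5280 - d(S(9)) = -5280 - 2/(-3 + (2*9)**2) = -5280 - 2/(-3 + 18**2) = -5280 - 2/(-3 + 324) = -5280 - 2/321 = -1694882/321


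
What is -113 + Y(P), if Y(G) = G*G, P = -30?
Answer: 787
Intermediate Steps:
Y(G) = G**2
-113 + Y(P) = -113 + (-30)**2 = -113 + 900 = 787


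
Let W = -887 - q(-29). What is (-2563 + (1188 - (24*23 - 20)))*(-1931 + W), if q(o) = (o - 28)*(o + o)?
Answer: 11678468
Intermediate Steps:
q(o) = 2*o*(-28 + o) (q(o) = (-28 + o)*(2*o) = 2*o*(-28 + o))
W = -4193 (W = -887 - 2*(-29)*(-28 - 29) = -887 - 2*(-29)*(-57) = -887 - 1*3306 = -887 - 3306 = -4193)
(-2563 + (1188 - (24*23 - 20)))*(-1931 + W) = (-2563 + (1188 - (24*23 - 20)))*(-1931 - 4193) = (-2563 + (1188 - (552 - 20)))*(-6124) = (-2563 + (1188 - 1*532))*(-6124) = (-2563 + (1188 - 532))*(-6124) = (-2563 + 656)*(-6124) = -1907*(-6124) = 11678468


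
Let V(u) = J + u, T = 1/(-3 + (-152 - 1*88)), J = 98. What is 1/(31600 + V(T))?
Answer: 243/7702613 ≈ 3.1548e-5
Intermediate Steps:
T = -1/243 (T = 1/(-3 + (-152 - 88)) = 1/(-3 - 240) = 1/(-243) = -1/243 ≈ -0.0041152)
V(u) = 98 + u
1/(31600 + V(T)) = 1/(31600 + (98 - 1/243)) = 1/(31600 + 23813/243) = 1/(7702613/243) = 243/7702613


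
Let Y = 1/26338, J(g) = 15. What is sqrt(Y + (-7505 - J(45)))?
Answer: I*sqrt(5216550608542)/26338 ≈ 86.718*I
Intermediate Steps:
Y = 1/26338 ≈ 3.7968e-5
sqrt(Y + (-7505 - J(45))) = sqrt(1/26338 + (-7505 - 1*15)) = sqrt(1/26338 + (-7505 - 15)) = sqrt(1/26338 - 7520) = sqrt(-198061759/26338) = I*sqrt(5216550608542)/26338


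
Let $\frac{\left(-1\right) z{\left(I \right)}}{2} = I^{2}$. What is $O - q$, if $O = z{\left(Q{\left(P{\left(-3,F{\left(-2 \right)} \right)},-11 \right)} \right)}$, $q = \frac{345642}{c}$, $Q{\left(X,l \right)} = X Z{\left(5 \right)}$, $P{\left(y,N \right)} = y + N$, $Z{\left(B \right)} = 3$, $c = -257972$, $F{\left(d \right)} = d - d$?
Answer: $- \frac{1883901}{11726} \approx -160.66$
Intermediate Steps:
$F{\left(d \right)} = 0$
$P{\left(y,N \right)} = N + y$
$Q{\left(X,l \right)} = 3 X$ ($Q{\left(X,l \right)} = X 3 = 3 X$)
$z{\left(I \right)} = - 2 I^{2}$
$q = - \frac{15711}{11726}$ ($q = \frac{345642}{-257972} = 345642 \left(- \frac{1}{257972}\right) = - \frac{15711}{11726} \approx -1.3398$)
$O = -162$ ($O = - 2 \left(3 \left(0 - 3\right)\right)^{2} = - 2 \left(3 \left(-3\right)\right)^{2} = - 2 \left(-9\right)^{2} = \left(-2\right) 81 = -162$)
$O - q = -162 - - \frac{15711}{11726} = -162 + \frac{15711}{11726} = - \frac{1883901}{11726}$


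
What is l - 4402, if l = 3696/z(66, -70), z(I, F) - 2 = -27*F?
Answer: -189202/43 ≈ -4400.0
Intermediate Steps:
z(I, F) = 2 - 27*F
l = 84/43 (l = 3696/(2 - 27*(-70)) = 3696/(2 + 1890) = 3696/1892 = 3696*(1/1892) = 84/43 ≈ 1.9535)
l - 4402 = 84/43 - 4402 = -189202/43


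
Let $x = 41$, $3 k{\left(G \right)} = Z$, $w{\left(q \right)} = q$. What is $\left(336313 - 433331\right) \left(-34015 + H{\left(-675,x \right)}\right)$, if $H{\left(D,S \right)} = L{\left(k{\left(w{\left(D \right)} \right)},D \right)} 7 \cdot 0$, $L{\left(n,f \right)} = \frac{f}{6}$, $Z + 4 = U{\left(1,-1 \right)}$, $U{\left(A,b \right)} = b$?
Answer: $3300067270$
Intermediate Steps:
$Z = -5$ ($Z = -4 - 1 = -5$)
$k{\left(G \right)} = - \frac{5}{3}$ ($k{\left(G \right)} = \frac{1}{3} \left(-5\right) = - \frac{5}{3}$)
$L{\left(n,f \right)} = \frac{f}{6}$ ($L{\left(n,f \right)} = f \frac{1}{6} = \frac{f}{6}$)
$H{\left(D,S \right)} = 0$ ($H{\left(D,S \right)} = \frac{D}{6} \cdot 7 \cdot 0 = \frac{7 D}{6} \cdot 0 = 0$)
$\left(336313 - 433331\right) \left(-34015 + H{\left(-675,x \right)}\right) = \left(336313 - 433331\right) \left(-34015 + 0\right) = \left(-97018\right) \left(-34015\right) = 3300067270$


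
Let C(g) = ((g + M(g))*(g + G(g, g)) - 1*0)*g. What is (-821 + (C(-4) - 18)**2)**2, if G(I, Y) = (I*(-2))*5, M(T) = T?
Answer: 1651571968225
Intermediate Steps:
G(I, Y) = -10*I (G(I, Y) = -2*I*5 = -10*I)
C(g) = -18*g**3 (C(g) = ((g + g)*(g - 10*g) - 1*0)*g = ((2*g)*(-9*g) + 0)*g = (-18*g**2 + 0)*g = (-18*g**2)*g = -18*g**3)
(-821 + (C(-4) - 18)**2)**2 = (-821 + (-18*(-4)**3 - 18)**2)**2 = (-821 + (-18*(-64) - 18)**2)**2 = (-821 + (1152 - 18)**2)**2 = (-821 + 1134**2)**2 = (-821 + 1285956)**2 = 1285135**2 = 1651571968225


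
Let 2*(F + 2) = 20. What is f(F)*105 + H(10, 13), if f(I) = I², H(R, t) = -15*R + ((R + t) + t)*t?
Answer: 7038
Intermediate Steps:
F = 8 (F = -2 + (½)*20 = -2 + 10 = 8)
H(R, t) = -15*R + t*(R + 2*t) (H(R, t) = -15*R + (R + 2*t)*t = -15*R + t*(R + 2*t))
f(F)*105 + H(10, 13) = 8²*105 + (-15*10 + 2*13² + 10*13) = 64*105 + (-150 + 2*169 + 130) = 6720 + (-150 + 338 + 130) = 6720 + 318 = 7038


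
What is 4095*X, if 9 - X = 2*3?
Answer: 12285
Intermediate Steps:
X = 3 (X = 9 - 2*3 = 9 - 1*6 = 9 - 6 = 3)
4095*X = 4095*3 = 12285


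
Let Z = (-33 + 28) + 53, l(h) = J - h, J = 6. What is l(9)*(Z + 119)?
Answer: -501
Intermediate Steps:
l(h) = 6 - h
Z = 48 (Z = -5 + 53 = 48)
l(9)*(Z + 119) = (6 - 1*9)*(48 + 119) = (6 - 9)*167 = -3*167 = -501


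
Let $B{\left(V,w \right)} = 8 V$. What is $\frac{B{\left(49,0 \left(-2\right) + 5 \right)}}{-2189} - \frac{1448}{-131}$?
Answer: $\frac{3118320}{286759} \approx 10.874$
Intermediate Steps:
$\frac{B{\left(49,0 \left(-2\right) + 5 \right)}}{-2189} - \frac{1448}{-131} = \frac{8 \cdot 49}{-2189} - \frac{1448}{-131} = 392 \left(- \frac{1}{2189}\right) - - \frac{1448}{131} = - \frac{392}{2189} + \frac{1448}{131} = \frac{3118320}{286759}$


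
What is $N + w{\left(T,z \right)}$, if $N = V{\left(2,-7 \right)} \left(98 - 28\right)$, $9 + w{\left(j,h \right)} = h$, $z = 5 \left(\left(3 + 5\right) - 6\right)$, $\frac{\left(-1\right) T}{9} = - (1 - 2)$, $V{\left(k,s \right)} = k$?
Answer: $141$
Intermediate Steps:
$T = -9$ ($T = - 9 \left(- (1 - 2)\right) = - 9 \left(\left(-1\right) \left(-1\right)\right) = \left(-9\right) 1 = -9$)
$z = 10$ ($z = 5 \left(8 - 6\right) = 5 \cdot 2 = 10$)
$w{\left(j,h \right)} = -9 + h$
$N = 140$ ($N = 2 \left(98 - 28\right) = 2 \cdot 70 = 140$)
$N + w{\left(T,z \right)} = 140 + \left(-9 + 10\right) = 140 + 1 = 141$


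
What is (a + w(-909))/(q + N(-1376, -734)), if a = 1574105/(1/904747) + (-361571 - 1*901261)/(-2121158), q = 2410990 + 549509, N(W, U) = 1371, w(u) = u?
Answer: 151044137462122097/314129712273 ≈ 4.8083e+5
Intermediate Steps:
q = 2960499
a = 1510441375585287281/1060579 (a = 1574105/(1/904747) + (-361571 - 901261)*(-1/2121158) = 1574105*904747 - 1262832*(-1/2121158) = 1424166776435 + 631416/1060579 = 1510441375585287281/1060579 ≈ 1.4242e+12)
(a + w(-909))/(q + N(-1376, -734)) = (1510441375585287281/1060579 - 909)/(2960499 + 1371) = (1510441374621220970/1060579)/2961870 = (1510441374621220970/1060579)*(1/2961870) = 151044137462122097/314129712273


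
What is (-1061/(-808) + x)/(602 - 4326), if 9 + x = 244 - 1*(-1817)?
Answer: -237011/429856 ≈ -0.55137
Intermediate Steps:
x = 2052 (x = -9 + (244 - 1*(-1817)) = -9 + (244 + 1817) = -9 + 2061 = 2052)
(-1061/(-808) + x)/(602 - 4326) = (-1061/(-808) + 2052)/(602 - 4326) = (-1061*(-1/808) + 2052)/(-3724) = (1061/808 + 2052)*(-1/3724) = (1659077/808)*(-1/3724) = -237011/429856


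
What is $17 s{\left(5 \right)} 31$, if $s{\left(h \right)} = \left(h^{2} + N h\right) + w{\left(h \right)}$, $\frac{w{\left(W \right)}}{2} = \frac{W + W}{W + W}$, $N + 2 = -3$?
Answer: $1054$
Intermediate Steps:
$N = -5$ ($N = -2 - 3 = -5$)
$w{\left(W \right)} = 2$ ($w{\left(W \right)} = 2 \frac{W + W}{W + W} = 2 \frac{2 W}{2 W} = 2 \cdot 2 W \frac{1}{2 W} = 2 \cdot 1 = 2$)
$s{\left(h \right)} = 2 + h^{2} - 5 h$ ($s{\left(h \right)} = \left(h^{2} - 5 h\right) + 2 = 2 + h^{2} - 5 h$)
$17 s{\left(5 \right)} 31 = 17 \left(2 + 5^{2} - 25\right) 31 = 17 \left(2 + 25 - 25\right) 31 = 17 \cdot 2 \cdot 31 = 34 \cdot 31 = 1054$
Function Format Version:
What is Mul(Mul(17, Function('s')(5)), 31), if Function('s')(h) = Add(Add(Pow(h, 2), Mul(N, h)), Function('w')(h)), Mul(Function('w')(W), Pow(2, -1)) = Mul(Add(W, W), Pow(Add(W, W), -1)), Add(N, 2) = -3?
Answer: 1054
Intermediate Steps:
N = -5 (N = Add(-2, -3) = -5)
Function('w')(W) = 2 (Function('w')(W) = Mul(2, Mul(Add(W, W), Pow(Add(W, W), -1))) = Mul(2, Mul(Mul(2, W), Pow(Mul(2, W), -1))) = Mul(2, Mul(Mul(2, W), Mul(Rational(1, 2), Pow(W, -1)))) = Mul(2, 1) = 2)
Function('s')(h) = Add(2, Pow(h, 2), Mul(-5, h)) (Function('s')(h) = Add(Add(Pow(h, 2), Mul(-5, h)), 2) = Add(2, Pow(h, 2), Mul(-5, h)))
Mul(Mul(17, Function('s')(5)), 31) = Mul(Mul(17, Add(2, Pow(5, 2), Mul(-5, 5))), 31) = Mul(Mul(17, Add(2, 25, -25)), 31) = Mul(Mul(17, 2), 31) = Mul(34, 31) = 1054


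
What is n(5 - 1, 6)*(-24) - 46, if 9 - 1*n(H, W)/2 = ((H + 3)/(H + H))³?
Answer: -14267/32 ≈ -445.84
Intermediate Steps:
n(H, W) = 18 - (3 + H)³/(4*H³) (n(H, W) = 18 - 2*(H + 3)³/(H + H)³ = 18 - 2*(3 + H)³/(8*H³) = 18 - (3 + H)³/(4*H³))
n(5 - 1, 6)*(-24) - 46 = (18 - (3 + (5 - 1))³/(4*(5 - 1)³))*(-24) - 46 = (18 - ¼*(3 + 4)³/4³)*(-24) - 46 = (18 - ¼*1/64*7³)*(-24) - 46 = (18 - ¼*1/64*343)*(-24) - 46 = (18 - 343/256)*(-24) - 46 = (4265/256)*(-24) - 46 = -12795/32 - 46 = -14267/32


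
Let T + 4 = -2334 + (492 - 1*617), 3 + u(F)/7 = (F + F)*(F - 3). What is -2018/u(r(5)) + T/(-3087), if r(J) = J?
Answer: -282689/17493 ≈ -16.160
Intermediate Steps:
u(F) = -21 + 14*F*(-3 + F) (u(F) = -21 + 7*((F + F)*(F - 3)) = -21 + 7*((2*F)*(-3 + F)) = -21 + 7*(2*F*(-3 + F)) = -21 + 14*F*(-3 + F))
T = -2463 (T = -4 + (-2334 + (492 - 1*617)) = -4 + (-2334 + (492 - 617)) = -4 + (-2334 - 125) = -4 - 2459 = -2463)
-2018/u(r(5)) + T/(-3087) = -2018/(-21 - 42*5 + 14*5²) - 2463/(-3087) = -2018/(-21 - 210 + 14*25) - 2463*(-1/3087) = -2018/(-21 - 210 + 350) + 821/1029 = -2018/119 + 821/1029 = -282689/17493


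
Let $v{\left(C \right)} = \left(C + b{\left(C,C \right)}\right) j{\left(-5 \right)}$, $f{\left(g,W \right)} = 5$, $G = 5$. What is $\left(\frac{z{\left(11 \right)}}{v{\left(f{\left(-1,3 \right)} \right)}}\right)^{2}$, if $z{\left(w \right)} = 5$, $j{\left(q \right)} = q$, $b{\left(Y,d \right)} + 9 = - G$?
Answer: $\frac{1}{81} \approx 0.012346$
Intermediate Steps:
$b{\left(Y,d \right)} = -14$ ($b{\left(Y,d \right)} = -9 - 5 = -14$)
$v{\left(C \right)} = 70 - 5 C$ ($v{\left(C \right)} = \left(C - 14\right) \left(-5\right) = \left(-14 + C\right) \left(-5\right) = 70 - 5 C$)
$\left(\frac{z{\left(11 \right)}}{v{\left(f{\left(-1,3 \right)} \right)}}\right)^{2} = \left(\frac{5}{70 - 25}\right)^{2} = \left(\frac{5}{45}\right)^{2} = \left(5 \cdot \frac{1}{45}\right)^{2} = \left(\frac{1}{9}\right)^{2} = \frac{1}{81}$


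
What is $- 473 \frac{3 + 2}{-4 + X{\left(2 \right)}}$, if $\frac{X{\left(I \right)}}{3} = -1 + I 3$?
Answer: $-215$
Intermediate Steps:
$X{\left(I \right)} = -3 + 9 I$ ($X{\left(I \right)} = 3 \left(-1 + I 3\right) = 3 \left(-1 + 3 I\right) = -3 + 9 I$)
$- 473 \frac{3 + 2}{-4 + X{\left(2 \right)}} = - 473 \frac{3 + 2}{-4 + \left(-3 + 9 \cdot 2\right)} = - 473 \frac{5}{-4 + \left(-3 + 18\right)} = - 473 \frac{5}{-4 + 15} = - 473 \cdot \frac{5}{11} = - 473 \cdot 5 \cdot \frac{1}{11} = \left(-473\right) \frac{5}{11} = -215$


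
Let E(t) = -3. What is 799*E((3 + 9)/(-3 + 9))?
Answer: -2397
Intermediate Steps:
799*E((3 + 9)/(-3 + 9)) = 799*(-3) = -2397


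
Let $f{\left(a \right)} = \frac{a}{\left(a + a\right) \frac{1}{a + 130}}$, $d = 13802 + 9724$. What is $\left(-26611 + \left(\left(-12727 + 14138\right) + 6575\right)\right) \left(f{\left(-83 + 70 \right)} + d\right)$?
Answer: $- \frac{878522625}{2} \approx -4.3926 \cdot 10^{8}$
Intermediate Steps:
$d = 23526$
$f{\left(a \right)} = 65 + \frac{a}{2}$ ($f{\left(a \right)} = \frac{a}{2 a \frac{1}{130 + a}} = a \frac{130 + a}{2 a} = 65 + \frac{a}{2}$)
$\left(-26611 + \left(\left(-12727 + 14138\right) + 6575\right)\right) \left(f{\left(-83 + 70 \right)} + d\right) = \left(-26611 + \left(\left(-12727 + 14138\right) + 6575\right)\right) \left(\left(65 + \frac{-83 + 70}{2}\right) + 23526\right) = \left(-26611 + \left(1411 + 6575\right)\right) \left(\left(65 + \frac{1}{2} \left(-13\right)\right) + 23526\right) = \left(-26611 + 7986\right) \left(\left(65 - \frac{13}{2}\right) + 23526\right) = - 18625 \left(\frac{117}{2} + 23526\right) = \left(-18625\right) \frac{47169}{2} = - \frac{878522625}{2}$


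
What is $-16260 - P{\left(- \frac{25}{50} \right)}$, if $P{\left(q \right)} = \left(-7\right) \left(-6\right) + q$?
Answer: $- \frac{32603}{2} \approx -16302.0$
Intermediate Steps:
$P{\left(q \right)} = 42 + q$
$-16260 - P{\left(- \frac{25}{50} \right)} = -16260 - \left(42 - \frac{25}{50}\right) = -16260 - \left(42 - \frac{1}{2}\right) = -16260 - \frac{83}{2} = - \frac{32603}{2}$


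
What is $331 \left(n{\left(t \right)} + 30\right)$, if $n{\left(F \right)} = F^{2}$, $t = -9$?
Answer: $36741$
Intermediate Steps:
$331 \left(n{\left(t \right)} + 30\right) = 331 \left(\left(-9\right)^{2} + 30\right) = 331 \left(81 + 30\right) = 331 \cdot 111 = 36741$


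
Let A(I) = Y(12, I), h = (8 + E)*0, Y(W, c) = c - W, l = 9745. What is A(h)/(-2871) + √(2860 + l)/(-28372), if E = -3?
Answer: 4/957 - √12605/28372 ≈ 0.00022259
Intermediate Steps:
h = 0 (h = (8 - 3)*0 = 5*0 = 0)
A(I) = -12 + I (A(I) = I - 1*12 = I - 12 = -12 + I)
A(h)/(-2871) + √(2860 + l)/(-28372) = (-12 + 0)/(-2871) + √(2860 + 9745)/(-28372) = -12*(-1/2871) + √12605*(-1/28372) = 4/957 - √12605/28372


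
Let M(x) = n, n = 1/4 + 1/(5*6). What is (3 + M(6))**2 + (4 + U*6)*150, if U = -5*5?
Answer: -78801191/3600 ≈ -21889.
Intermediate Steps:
U = -25
n = 17/60 (n = 1*(1/4) + (1/5)*(1/6) = 1/4 + 1/30 = 17/60 ≈ 0.28333)
M(x) = 17/60
(3 + M(6))**2 + (4 + U*6)*150 = (3 + 17/60)**2 + (4 - 25*6)*150 = (197/60)**2 + (4 - 150)*150 = 38809/3600 - 146*150 = 38809/3600 - 21900 = -78801191/3600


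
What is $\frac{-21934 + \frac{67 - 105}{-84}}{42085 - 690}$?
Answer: $- \frac{921209}{1738590} \approx -0.52986$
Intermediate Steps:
$\frac{-21934 + \frac{67 - 105}{-84}}{42085 - 690} = \frac{-21934 - - \frac{19}{42}}{41395} = \left(-21934 + \frac{19}{42}\right) \frac{1}{41395} = \left(- \frac{921209}{42}\right) \frac{1}{41395} = - \frac{921209}{1738590}$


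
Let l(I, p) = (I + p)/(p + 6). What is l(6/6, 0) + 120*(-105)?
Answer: -75599/6 ≈ -12600.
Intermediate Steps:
l(I, p) = (I + p)/(6 + p)
l(6/6, 0) + 120*(-105) = (6/6 + 0)/(6 + 0) + 120*(-105) = (6*(1/6) + 0)/6 - 12600 = (1 + 0)/6 - 12600 = (1/6)*1 - 12600 = 1/6 - 12600 = -75599/6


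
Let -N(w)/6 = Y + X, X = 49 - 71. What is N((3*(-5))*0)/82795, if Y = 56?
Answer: -204/82795 ≈ -0.0024639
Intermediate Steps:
X = -22
N(w) = -204 (N(w) = -6*(56 - 22) = -6*34 = -204)
N((3*(-5))*0)/82795 = -204/82795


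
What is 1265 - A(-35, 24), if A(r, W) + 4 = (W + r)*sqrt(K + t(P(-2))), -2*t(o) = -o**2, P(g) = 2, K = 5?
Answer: 1269 + 11*sqrt(7) ≈ 1298.1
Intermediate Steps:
t(o) = o**2/2 (t(o) = -(-1)*o**2/2 = o**2/2)
A(r, W) = -4 + sqrt(7)*(W + r) (A(r, W) = -4 + (W + r)*sqrt(5 + (1/2)*2**2) = -4 + (W + r)*sqrt(5 + (1/2)*4) = -4 + (W + r)*sqrt(5 + 2) = -4 + (W + r)*sqrt(7) = -4 + sqrt(7)*(W + r))
1265 - A(-35, 24) = 1265 - (-4 + 24*sqrt(7) - 35*sqrt(7)) = 1265 - (-4 - 11*sqrt(7)) = 1265 + (4 + 11*sqrt(7)) = 1269 + 11*sqrt(7)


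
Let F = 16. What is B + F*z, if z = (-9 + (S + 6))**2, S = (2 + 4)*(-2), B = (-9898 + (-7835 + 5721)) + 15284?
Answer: 6872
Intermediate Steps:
B = 3272 (B = (-9898 - 2114) + 15284 = -12012 + 15284 = 3272)
S = -12 (S = 6*(-2) = -12)
z = 225 (z = (-9 + (-12 + 6))**2 = (-9 - 6)**2 = (-15)**2 = 225)
B + F*z = 3272 + 16*225 = 3272 + 3600 = 6872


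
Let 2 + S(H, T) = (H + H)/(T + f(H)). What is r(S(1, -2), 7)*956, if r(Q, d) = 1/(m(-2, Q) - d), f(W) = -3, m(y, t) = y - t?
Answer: -4780/33 ≈ -144.85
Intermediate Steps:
S(H, T) = -2 + 2*H/(-3 + T) (S(H, T) = -2 + (H + H)/(T - 3) = -2 + (2*H)/(-3 + T) = -2 + 2*H/(-3 + T))
r(Q, d) = 1/(-2 - Q - d) (r(Q, d) = 1/((-2 - Q) - d) = 1/(-2 - Q - d))
r(S(1, -2), 7)*956 = -1/(2 + 2*(3 + 1 - 1*(-2))/(-3 - 2) + 7)*956 = -1/(2 + 2*(3 + 1 + 2)/(-5) + 7)*956 = -1/(2 + 2*(-⅕)*6 + 7)*956 = -1/(2 - 12/5 + 7)*956 = -1/33/5*956 = -1*5/33*956 = -5/33*956 = -4780/33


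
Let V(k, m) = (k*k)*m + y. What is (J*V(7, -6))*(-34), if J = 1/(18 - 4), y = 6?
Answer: 4896/7 ≈ 699.43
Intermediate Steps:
J = 1/14 ≈ 0.071429
V(k, m) = 6 + m*k**2 (V(k, m) = (k*k)*m + 6 = k**2*m + 6 = m*k**2 + 6 = 6 + m*k**2)
(J*V(7, -6))*(-34) = ((6 - 6*7**2)/14)*(-34) = ((6 - 6*49)/14)*(-34) = ((6 - 294)/14)*(-34) = ((1/14)*(-288))*(-34) = -144/7*(-34) = 4896/7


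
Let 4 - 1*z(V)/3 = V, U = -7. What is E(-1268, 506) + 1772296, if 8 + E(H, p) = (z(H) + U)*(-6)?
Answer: 1749434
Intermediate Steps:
z(V) = 12 - 3*V
E(H, p) = -38 + 18*H (E(H, p) = -8 + ((12 - 3*H) - 7)*(-6) = -8 + (5 - 3*H)*(-6) = -8 + (-30 + 18*H) = -38 + 18*H)
E(-1268, 506) + 1772296 = (-38 + 18*(-1268)) + 1772296 = (-38 - 22824) + 1772296 = -22862 + 1772296 = 1749434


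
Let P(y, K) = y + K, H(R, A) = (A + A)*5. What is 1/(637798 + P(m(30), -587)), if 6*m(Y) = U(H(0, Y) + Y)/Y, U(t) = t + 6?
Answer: 15/9558193 ≈ 1.5693e-6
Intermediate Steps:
H(R, A) = 10*A (H(R, A) = (2*A)*5 = 10*A)
U(t) = 6 + t
m(Y) = (6 + 11*Y)/(6*Y) (m(Y) = ((6 + (10*Y + Y))/Y)/6 = ((6 + 11*Y)/Y)/6 = (6 + 11*Y)/(6*Y))
P(y, K) = K + y
1/(637798 + P(m(30), -587)) = 1/(637798 + (-587 + (11/6 + 1/30))) = 1/(637798 + (-587 + 28/15)) = 1/(637798 - 8777/15) = 1/(9558193/15) = 15/9558193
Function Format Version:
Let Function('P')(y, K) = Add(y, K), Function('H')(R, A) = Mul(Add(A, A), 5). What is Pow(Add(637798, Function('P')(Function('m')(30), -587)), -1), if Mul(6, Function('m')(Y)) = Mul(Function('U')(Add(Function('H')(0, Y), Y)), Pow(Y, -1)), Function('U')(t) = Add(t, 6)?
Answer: Rational(15, 9558193) ≈ 1.5693e-6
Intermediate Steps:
Function('H')(R, A) = Mul(10, A) (Function('H')(R, A) = Mul(Mul(2, A), 5) = Mul(10, A))
Function('U')(t) = Add(6, t)
Function('m')(Y) = Mul(Rational(1, 6), Pow(Y, -1), Add(6, Mul(11, Y))) (Function('m')(Y) = Mul(Rational(1, 6), Mul(Add(6, Add(Mul(10, Y), Y)), Pow(Y, -1))) = Mul(Rational(1, 6), Mul(Add(6, Mul(11, Y)), Pow(Y, -1))) = Mul(Rational(1, 6), Mul(Pow(Y, -1), Add(6, Mul(11, Y)))) = Mul(Rational(1, 6), Pow(Y, -1), Add(6, Mul(11, Y))))
Function('P')(y, K) = Add(K, y)
Pow(Add(637798, Function('P')(Function('m')(30), -587)), -1) = Pow(Add(637798, Add(-587, Add(Rational(11, 6), Pow(30, -1)))), -1) = Pow(Add(637798, Add(-587, Add(Rational(11, 6), Rational(1, 30)))), -1) = Pow(Add(637798, Add(-587, Rational(28, 15))), -1) = Pow(Add(637798, Rational(-8777, 15)), -1) = Pow(Rational(9558193, 15), -1) = Rational(15, 9558193)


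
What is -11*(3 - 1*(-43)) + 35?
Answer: -471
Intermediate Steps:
-11*(3 - 1*(-43)) + 35 = -11*(3 + 43) + 35 = -11*46 + 35 = -506 + 35 = -471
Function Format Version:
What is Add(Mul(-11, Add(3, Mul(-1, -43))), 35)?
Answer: -471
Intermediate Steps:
Add(Mul(-11, Add(3, Mul(-1, -43))), 35) = Add(Mul(-11, Add(3, 43)), 35) = Add(Mul(-11, 46), 35) = Add(-506, 35) = -471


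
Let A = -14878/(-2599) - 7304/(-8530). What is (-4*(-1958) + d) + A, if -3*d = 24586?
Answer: -11863522496/33254205 ≈ -356.75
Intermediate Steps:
A = 72946218/11084735 (A = -14878*(-1/2599) - 7304*(-1/8530) = 14878/2599 + 3652/4265 = 72946218/11084735 ≈ 6.5808)
d = -24586/3 (d = -⅓*24586 = -24586/3 ≈ -8195.3)
(-4*(-1958) + d) + A = (-4*(-1958) - 24586/3) + 72946218/11084735 = (7832 - 24586/3) + 72946218/11084735 = -1090/3 + 72946218/11084735 = -11863522496/33254205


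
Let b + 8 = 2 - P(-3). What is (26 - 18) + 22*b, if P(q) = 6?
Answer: -256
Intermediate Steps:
b = -12 (b = -8 + (2 - 1*6) = -8 + (2 - 6) = -8 - 4 = -12)
(26 - 18) + 22*b = (26 - 18) + 22*(-12) = 8 - 264 = -256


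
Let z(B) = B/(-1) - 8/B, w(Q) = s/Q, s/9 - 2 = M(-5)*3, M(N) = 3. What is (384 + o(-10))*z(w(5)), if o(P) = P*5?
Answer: -3340334/495 ≈ -6748.1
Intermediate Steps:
o(P) = 5*P
s = 99 (s = 18 + 9*(3*3) = 18 + 9*9 = 18 + 81 = 99)
w(Q) = 99/Q
z(B) = -B - 8/B (z(B) = B*(-1) - 8/B = -B - 8/B)
(384 + o(-10))*z(w(5)) = (384 + 5*(-10))*(-99/5 - 8/(99/5)) = (384 - 50)*(-99/5 - 8/(99*(⅕))) = 334*(-1*99/5 - 8/99/5) = 334*(-99/5 - 8*5/99) = 334*(-99/5 - 40/99) = 334*(-10001/495) = -3340334/495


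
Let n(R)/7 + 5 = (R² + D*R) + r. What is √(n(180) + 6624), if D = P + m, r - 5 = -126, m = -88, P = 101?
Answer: 3*√27658 ≈ 498.92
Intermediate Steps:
r = -121 (r = 5 - 126 = -121)
D = 13 (D = 101 - 88 = 13)
n(R) = -882 + 7*R² + 91*R (n(R) = -35 + 7*((R² + 13*R) - 121) = -35 + 7*(-121 + R² + 13*R) = -35 + (-847 + 7*R² + 91*R) = -882 + 7*R² + 91*R)
√(n(180) + 6624) = √((-882 + 7*180² + 91*180) + 6624) = √((-882 + 7*32400 + 16380) + 6624) = √((-882 + 226800 + 16380) + 6624) = √(242298 + 6624) = √248922 = 3*√27658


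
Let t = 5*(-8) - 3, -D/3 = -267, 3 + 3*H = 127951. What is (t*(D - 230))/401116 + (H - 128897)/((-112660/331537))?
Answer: 4301109573726877/16946148210 ≈ 2.5381e+5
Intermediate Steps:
H = 127948/3 (H = -1 + (⅓)*127951 = -1 + 127951/3 = 127948/3 ≈ 42649.)
D = 801 (D = -3*(-267) = 801)
t = -43 (t = -40 - 3 = -43)
(t*(D - 230))/401116 + (H - 128897)/((-112660/331537)) = -43*(801 - 230)/401116 + (127948/3 - 128897)/((-112660/331537)) = -43*571*(1/401116) - 258743/(3*((-112660*1/331537))) = -24553*1/401116 - 258743/(3*(-112660/331537)) = -24553/401116 - 258743/3*(-331537/112660) = -24553/401116 + 85782877991/337980 = 4301109573726877/16946148210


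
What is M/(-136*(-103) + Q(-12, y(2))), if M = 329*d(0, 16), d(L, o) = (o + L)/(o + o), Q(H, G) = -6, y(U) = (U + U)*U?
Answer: 329/28004 ≈ 0.011748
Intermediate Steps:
y(U) = 2*U² (y(U) = (2*U)*U = 2*U²)
d(L, o) = (L + o)/(2*o) (d(L, o) = (L + o)/((2*o)) = (L + o)*(1/(2*o)) = (L + o)/(2*o))
M = 329/2 (M = 329*((½)*(0 + 16)/16) = 329*((½)*(1/16)*16) = 329*(½) = 329/2 ≈ 164.50)
M/(-136*(-103) + Q(-12, y(2))) = 329/(2*(-136*(-103) - 6)) = 329/(2*(14008 - 6)) = (329/2)/14002 = (329/2)*(1/14002) = 329/28004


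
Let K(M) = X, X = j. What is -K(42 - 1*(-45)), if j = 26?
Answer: -26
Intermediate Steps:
X = 26
K(M) = 26
-K(42 - 1*(-45)) = -1*26 = -26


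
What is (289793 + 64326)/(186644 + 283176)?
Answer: 354119/469820 ≈ 0.75373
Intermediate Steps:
(289793 + 64326)/(186644 + 283176) = 354119/469820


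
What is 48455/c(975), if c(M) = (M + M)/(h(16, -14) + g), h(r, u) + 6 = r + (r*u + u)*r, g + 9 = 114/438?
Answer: -1346525686/14235 ≈ -94593.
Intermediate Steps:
g = -638/73 (g = -9 + 114/438 = -9 + 114*(1/438) = -9 + 19/73 = -638/73 ≈ -8.7397)
h(r, u) = -6 + r + r*(u + r*u) (h(r, u) = -6 + (r + (r*u + u)*r) = -6 + (r + (u + r*u)*r) = -6 + (r + r*(u + r*u)) = -6 + r + r*(u + r*u))
c(M) = -73*M/138946 (c(M) = (M + M)/((-6 + 16 + 16*(-14) - 14*16²) - 638/73) = (2*M)/((-6 + 16 - 224 - 14*256) - 638/73) = (2*M)/((-6 + 16 - 224 - 3584) - 638/73) = (2*M)/(-3798 - 638/73) = (2*M)/(-277892/73) = (2*M)*(-73/277892) = -73*M/138946)
48455/c(975) = 48455/((-73/138946*975)) = 48455/(-71175/138946) = 48455*(-138946/71175) = -1346525686/14235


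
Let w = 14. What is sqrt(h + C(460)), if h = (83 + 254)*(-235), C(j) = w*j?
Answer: I*sqrt(72755) ≈ 269.73*I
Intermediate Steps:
C(j) = 14*j
h = -79195 (h = 337*(-235) = -79195)
sqrt(h + C(460)) = sqrt(-79195 + 14*460) = sqrt(-79195 + 6440) = sqrt(-72755) = I*sqrt(72755)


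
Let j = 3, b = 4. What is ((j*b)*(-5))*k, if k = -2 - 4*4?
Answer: 1080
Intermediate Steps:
k = -18 (k = -2 - 16 = -18)
((j*b)*(-5))*k = ((3*4)*(-5))*(-18) = (12*(-5))*(-18) = -60*(-18) = 1080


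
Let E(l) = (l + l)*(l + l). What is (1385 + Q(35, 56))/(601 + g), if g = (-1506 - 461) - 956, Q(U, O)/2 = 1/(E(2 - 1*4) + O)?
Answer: -49861/83592 ≈ -0.59648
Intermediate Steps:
E(l) = 4*l² (E(l) = (2*l)*(2*l) = 4*l²)
Q(U, O) = 2/(16 + O) (Q(U, O) = 2/(4*(2 - 1*4)² + O) = 2/(4*(2 - 4)² + O) = 2/(4*(-2)² + O) = 2/(4*4 + O) = 2/(16 + O))
g = -2923 (g = -1967 - 956 = -2923)
(1385 + Q(35, 56))/(601 + g) = (1385 + 2/(16 + 56))/(601 - 2923) = (1385 + 2/72)/(-2322) = (1385 + 2*(1/72))*(-1/2322) = (1385 + 1/36)*(-1/2322) = (49861/36)*(-1/2322) = -49861/83592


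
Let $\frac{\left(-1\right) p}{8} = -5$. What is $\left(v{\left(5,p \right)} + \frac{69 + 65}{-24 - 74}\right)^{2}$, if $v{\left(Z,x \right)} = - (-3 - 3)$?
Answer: $\frac{51529}{2401} \approx 21.461$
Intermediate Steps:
$p = 40$ ($p = \left(-8\right) \left(-5\right) = 40$)
$v{\left(Z,x \right)} = 6$ ($v{\left(Z,x \right)} = \left(-1\right) \left(-6\right) = 6$)
$\left(v{\left(5,p \right)} + \frac{69 + 65}{-24 - 74}\right)^{2} = \left(6 + \frac{69 + 65}{-24 - 74}\right)^{2} = \left(6 + \frac{134}{-98}\right)^{2} = \left(6 + 134 \left(- \frac{1}{98}\right)\right)^{2} = \left(6 - \frac{67}{49}\right)^{2} = \left(\frac{227}{49}\right)^{2} = \frac{51529}{2401}$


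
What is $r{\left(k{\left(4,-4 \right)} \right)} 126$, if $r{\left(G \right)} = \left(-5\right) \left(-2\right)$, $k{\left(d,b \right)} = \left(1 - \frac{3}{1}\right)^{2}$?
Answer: $1260$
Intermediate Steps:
$k{\left(d,b \right)} = 4$ ($k{\left(d,b \right)} = \left(1 - 3\right)^{2} = \left(-2\right)^{2} = 4$)
$r{\left(G \right)} = 10$
$r{\left(k{\left(4,-4 \right)} \right)} 126 = 10 \cdot 126 = 1260$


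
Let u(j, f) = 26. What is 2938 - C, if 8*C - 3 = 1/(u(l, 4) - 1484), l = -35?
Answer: 34264459/11664 ≈ 2937.6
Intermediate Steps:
C = 4373/11664 (C = 3/8 + 1/(8*(26 - 1484)) = 3/8 + (1/8)/(-1458) = 3/8 + (1/8)*(-1/1458) = 3/8 - 1/11664 = 4373/11664 ≈ 0.37491)
2938 - C = 2938 - 1*4373/11664 = 2938 - 4373/11664 = 34264459/11664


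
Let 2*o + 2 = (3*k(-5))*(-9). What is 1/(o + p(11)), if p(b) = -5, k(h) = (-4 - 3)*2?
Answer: 1/183 ≈ 0.0054645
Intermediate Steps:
k(h) = -14 (k(h) = -7*2 = -14)
o = 188 (o = -1 + ((3*(-14))*(-9))/2 = -1 + (-42*(-9))/2 = -1 + (1/2)*378 = -1 + 189 = 188)
1/(o + p(11)) = 1/(188 - 5) = 1/183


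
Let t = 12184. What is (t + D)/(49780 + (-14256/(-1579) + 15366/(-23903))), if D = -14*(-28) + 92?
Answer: 239063129558/939577462057 ≈ 0.25444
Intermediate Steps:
D = 484 (D = 392 + 92 = 484)
(t + D)/(49780 + (-14256/(-1579) + 15366/(-23903))) = (12184 + 484)/(49780 + (-14256/(-1579) + 15366/(-23903))) = 12668/(49780 + (-14256*(-1/1579) + 15366*(-1/23903))) = 12668/(49780 + (14256/1579 - 15366/23903)) = 12668/(49780 + 316498254/37742837) = 12668/(1879154924114/37742837) = 12668*(37742837/1879154924114) = 239063129558/939577462057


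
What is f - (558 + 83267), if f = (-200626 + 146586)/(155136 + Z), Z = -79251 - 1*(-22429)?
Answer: -4120612545/49157 ≈ -83826.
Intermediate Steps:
Z = -56822 (Z = -79251 + 22429 = -56822)
f = -27020/49157 (f = (-200626 + 146586)/(155136 - 56822) = -54040/98314 = -54040*1/98314 = -27020/49157 ≈ -0.54967)
f - (558 + 83267) = -27020/49157 - (558 + 83267) = -27020/49157 - 1*83825 = -27020/49157 - 83825 = -4120612545/49157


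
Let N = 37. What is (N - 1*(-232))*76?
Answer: 20444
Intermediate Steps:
(N - 1*(-232))*76 = (37 - 1*(-232))*76 = (37 + 232)*76 = 269*76 = 20444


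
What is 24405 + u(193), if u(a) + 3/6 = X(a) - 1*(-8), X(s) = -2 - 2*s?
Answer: 48049/2 ≈ 24025.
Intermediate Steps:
u(a) = 11/2 - 2*a (u(a) = -½ + ((-2 - 2*a) - 1*(-8)) = -½ + ((-2 - 2*a) + 8) = -½ + (6 - 2*a) = 11/2 - 2*a)
24405 + u(193) = 24405 + (11/2 - 2*193) = 24405 + (11/2 - 386) = 24405 - 761/2 = 48049/2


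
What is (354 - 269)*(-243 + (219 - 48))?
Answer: -6120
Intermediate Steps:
(354 - 269)*(-243 + (219 - 48)) = 85*(-243 + 171) = 85*(-72) = -6120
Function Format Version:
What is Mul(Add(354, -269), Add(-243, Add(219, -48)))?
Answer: -6120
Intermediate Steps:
Mul(Add(354, -269), Add(-243, Add(219, -48))) = Mul(85, Add(-243, 171)) = Mul(85, -72) = -6120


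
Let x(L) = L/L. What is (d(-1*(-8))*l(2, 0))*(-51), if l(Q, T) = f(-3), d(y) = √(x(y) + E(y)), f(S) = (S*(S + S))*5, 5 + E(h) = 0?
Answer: -9180*I ≈ -9180.0*I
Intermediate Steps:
x(L) = 1
E(h) = -5 (E(h) = -5 + 0 = -5)
f(S) = 10*S² (f(S) = (S*(2*S))*5 = (2*S²)*5 = 10*S²)
d(y) = 2*I (d(y) = √(1 - 5) = √(-4) = 2*I)
l(Q, T) = 90 (l(Q, T) = 10*(-3)² = 10*9 = 90)
(d(-1*(-8))*l(2, 0))*(-51) = ((2*I)*90)*(-51) = (180*I)*(-51) = -9180*I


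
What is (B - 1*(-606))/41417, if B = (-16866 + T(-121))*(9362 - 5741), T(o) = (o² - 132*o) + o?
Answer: 49340352/41417 ≈ 1191.3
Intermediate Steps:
T(o) = o² - 131*o
B = 49339746 (B = (-16866 - 121*(-131 - 121))*(9362 - 5741) = (-16866 - 121*(-252))*3621 = (-16866 + 30492)*3621 = 13626*3621 = 49339746)
(B - 1*(-606))/41417 = (49339746 - 1*(-606))/41417 = (49339746 + 606)*(1/41417) = 49340352*(1/41417) = 49340352/41417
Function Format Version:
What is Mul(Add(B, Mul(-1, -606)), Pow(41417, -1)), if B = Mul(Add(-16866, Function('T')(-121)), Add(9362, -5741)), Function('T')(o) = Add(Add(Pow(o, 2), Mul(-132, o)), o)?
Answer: Rational(49340352, 41417) ≈ 1191.3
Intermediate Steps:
Function('T')(o) = Add(Pow(o, 2), Mul(-131, o))
B = 49339746 (B = Mul(Add(-16866, Mul(-121, Add(-131, -121))), Add(9362, -5741)) = Mul(Add(-16866, Mul(-121, -252)), 3621) = Mul(Add(-16866, 30492), 3621) = Mul(13626, 3621) = 49339746)
Mul(Add(B, Mul(-1, -606)), Pow(41417, -1)) = Mul(Add(49339746, Mul(-1, -606)), Pow(41417, -1)) = Mul(Add(49339746, 606), Rational(1, 41417)) = Mul(49340352, Rational(1, 41417)) = Rational(49340352, 41417)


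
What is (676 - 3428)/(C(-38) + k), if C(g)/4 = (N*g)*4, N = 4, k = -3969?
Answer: 2752/6401 ≈ 0.42993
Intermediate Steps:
C(g) = 64*g (C(g) = 4*((4*g)*4) = 4*(16*g) = 64*g)
(676 - 3428)/(C(-38) + k) = (676 - 3428)/(64*(-38) - 3969) = -2752/(-2432 - 3969) = -2752/(-6401) = -2752*(-1/6401) = 2752/6401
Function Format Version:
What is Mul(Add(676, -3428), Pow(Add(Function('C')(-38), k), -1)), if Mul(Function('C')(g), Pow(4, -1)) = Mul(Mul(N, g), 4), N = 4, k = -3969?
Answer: Rational(2752, 6401) ≈ 0.42993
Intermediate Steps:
Function('C')(g) = Mul(64, g) (Function('C')(g) = Mul(4, Mul(Mul(4, g), 4)) = Mul(4, Mul(16, g)) = Mul(64, g))
Mul(Add(676, -3428), Pow(Add(Function('C')(-38), k), -1)) = Mul(Add(676, -3428), Pow(Add(Mul(64, -38), -3969), -1)) = Mul(-2752, Pow(Add(-2432, -3969), -1)) = Mul(-2752, Pow(-6401, -1)) = Mul(-2752, Rational(-1, 6401)) = Rational(2752, 6401)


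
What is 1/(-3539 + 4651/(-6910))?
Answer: -6910/24459141 ≈ -0.00028251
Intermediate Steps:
1/(-3539 + 4651/(-6910)) = 1/(-3539 + 4651*(-1/6910)) = 1/(-3539 - 4651/6910) = 1/(-24459141/6910) = -6910/24459141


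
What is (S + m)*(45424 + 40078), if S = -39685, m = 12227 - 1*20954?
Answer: -4139322824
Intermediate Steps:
m = -8727 (m = 12227 - 20954 = -8727)
(S + m)*(45424 + 40078) = (-39685 - 8727)*(45424 + 40078) = -48412*85502 = -4139322824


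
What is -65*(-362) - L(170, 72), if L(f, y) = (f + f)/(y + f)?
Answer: 2846960/121 ≈ 23529.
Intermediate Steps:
L(f, y) = 2*f/(f + y) (L(f, y) = (2*f)/(f + y) = 2*f/(f + y))
-65*(-362) - L(170, 72) = -65*(-362) - 2*170/(170 + 72) = 23530 - 2*170/242 = 23530 - 1*170/121 = 23530 - 170/121 = 2846960/121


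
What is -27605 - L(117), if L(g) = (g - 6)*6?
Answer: -28271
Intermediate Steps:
L(g) = -36 + 6*g (L(g) = (-6 + g)*6 = -36 + 6*g)
-27605 - L(117) = -27605 - (-36 + 6*117) = -27605 - (-36 + 702) = -27605 - 1*666 = -27605 - 666 = -28271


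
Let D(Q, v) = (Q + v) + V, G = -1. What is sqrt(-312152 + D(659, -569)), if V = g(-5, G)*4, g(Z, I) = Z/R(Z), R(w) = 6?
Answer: 2*I*sqrt(702147)/3 ≈ 558.63*I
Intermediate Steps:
g(Z, I) = Z/6
V = -10/3 (V = ((1/6)*(-5))*4 = -5/6*4 = -10/3 ≈ -3.3333)
D(Q, v) = -10/3 + Q + v (D(Q, v) = (Q + v) - 10/3 = -10/3 + Q + v)
sqrt(-312152 + D(659, -569)) = sqrt(-312152 + (-10/3 + 659 - 569)) = sqrt(-312152 + 260/3) = sqrt(-936196/3) = 2*I*sqrt(702147)/3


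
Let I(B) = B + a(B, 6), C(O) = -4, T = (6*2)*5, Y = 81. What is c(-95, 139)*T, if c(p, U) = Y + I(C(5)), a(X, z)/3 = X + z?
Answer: 4980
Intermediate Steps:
T = 60 (T = 12*5 = 60)
a(X, z) = 3*X + 3*z (a(X, z) = 3*(X + z) = 3*X + 3*z)
I(B) = 18 + 4*B (I(B) = B + (3*B + 3*6) = B + (3*B + 18) = B + (18 + 3*B) = 18 + 4*B)
c(p, U) = 83 (c(p, U) = 81 + (18 + 4*(-4)) = 81 + (18 - 16) = 81 + 2 = 83)
c(-95, 139)*T = 83*60 = 4980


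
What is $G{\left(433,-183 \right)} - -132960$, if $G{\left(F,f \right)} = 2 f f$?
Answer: $199938$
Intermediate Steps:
$G{\left(F,f \right)} = 2 f^{2}$
$G{\left(433,-183 \right)} - -132960 = 2 \left(-183\right)^{2} - -132960 = 2 \cdot 33489 + 132960 = 66978 + 132960 = 199938$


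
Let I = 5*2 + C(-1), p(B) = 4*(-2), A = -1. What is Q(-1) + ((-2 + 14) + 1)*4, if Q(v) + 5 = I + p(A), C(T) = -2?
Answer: 47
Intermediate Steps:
p(B) = -8
I = 8 (I = 5*2 - 2 = 10 - 2 = 8)
Q(v) = -5 (Q(v) = -5 + (8 - 8) = -5 + 0 = -5)
Q(-1) + ((-2 + 14) + 1)*4 = -5 + ((-2 + 14) + 1)*4 = -5 + (12 + 1)*4 = -5 + 13*4 = -5 + 52 = 47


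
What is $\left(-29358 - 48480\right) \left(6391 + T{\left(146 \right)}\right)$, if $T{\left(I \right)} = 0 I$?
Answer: $-497462658$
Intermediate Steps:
$T{\left(I \right)} = 0$
$\left(-29358 - 48480\right) \left(6391 + T{\left(146 \right)}\right) = \left(-29358 - 48480\right) \left(6391 + 0\right) = \left(-77838\right) 6391 = -497462658$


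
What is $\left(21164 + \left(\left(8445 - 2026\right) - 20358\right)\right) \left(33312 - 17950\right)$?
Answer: $110990450$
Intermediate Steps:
$\left(21164 + \left(\left(8445 - 2026\right) - 20358\right)\right) \left(33312 - 17950\right) = \left(21164 + \left(6419 - 20358\right)\right) 15362 = \left(21164 - 13939\right) 15362 = 7225 \cdot 15362 = 110990450$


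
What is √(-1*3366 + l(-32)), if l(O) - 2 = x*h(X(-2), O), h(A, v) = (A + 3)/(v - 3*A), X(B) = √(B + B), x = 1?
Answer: √(-944976220 - 12190*I)/530 ≈ 0.0003741 - 58.001*I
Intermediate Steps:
X(B) = √2*√B (X(B) = √(2*B) = √2*√B)
h(A, v) = (3 + A)/(v - 3*A)
l(O) = 2 + (3 + 2*I)/(O - 6*I) (l(O) = 2 + 1*((3 + √2*√(-2))/(O - 3*√2*√(-2))) = 2 + 1*((3 + √2*(I*√2))/(O - 3*√2*I*√2)) = 2 + 1*((3 + 2*I)/(O - 6*I)) = 2 + (3 + 2*I)/(O - 6*I))
√(-1*3366 + l(-32)) = √(-1*3366 + (3 - 10*I + 2*(-32))/(-32 - 6*I)) = √(-3366 + ((-32 + 6*I)/1060)*(3 - 10*I - 64)) = √(-3366 + ((-32 + 6*I)/1060)*(-61 - 10*I)) = √(-3366 + (-61 - 10*I)*(-32 + 6*I)/1060)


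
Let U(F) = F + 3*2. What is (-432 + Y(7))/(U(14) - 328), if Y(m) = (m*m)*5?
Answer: 17/28 ≈ 0.60714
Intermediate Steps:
Y(m) = 5*m**2 (Y(m) = m**2*5 = 5*m**2)
U(F) = 6 + F (U(F) = F + 6 = 6 + F)
(-432 + Y(7))/(U(14) - 328) = (-432 + 5*7**2)/((6 + 14) - 328) = (-432 + 5*49)/(20 - 328) = (-432 + 245)/(-308) = -187*(-1/308) = 17/28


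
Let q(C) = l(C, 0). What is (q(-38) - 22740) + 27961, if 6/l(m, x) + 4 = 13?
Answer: 15665/3 ≈ 5221.7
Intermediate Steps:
l(m, x) = ⅔ (l(m, x) = 6/(-4 + 13) = 6/9 = 6*(⅑) = ⅔)
q(C) = ⅔
(q(-38) - 22740) + 27961 = (⅔ - 22740) + 27961 = -68218/3 + 27961 = 15665/3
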